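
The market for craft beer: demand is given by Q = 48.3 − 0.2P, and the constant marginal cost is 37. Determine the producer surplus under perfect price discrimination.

Inverting demand: P = 241.5 − 5Q.
With perfect price discrimination, output is the efficient level Q = 40.9 (where demand meets MC), but every buyer pays their willingness to pay: CS = 0 and PS = total surplus.
PS = ½·(241.5 − 37)·40.9 = 4182.025.

PS = 4182.025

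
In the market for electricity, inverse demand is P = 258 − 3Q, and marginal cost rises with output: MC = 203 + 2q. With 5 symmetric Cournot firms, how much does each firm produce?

With 5 symmetric Cournot firms, each firm's FOC gives 258 − 18q = 203 + 2q, so q = 2.75, Q = 5·2.75 = 13.75, and P = 216.75.

q_i = 2.75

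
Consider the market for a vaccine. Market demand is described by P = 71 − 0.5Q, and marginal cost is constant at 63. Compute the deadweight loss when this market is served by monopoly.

Competitive firms price at marginal cost: P = 63, giving Q = 16.
Monopoly sets MR = MC: 71 − Q = 63 ⇒ Q = 8, P = 71 − 0.5·8 = 67.
DWL is the triangle between Q = 8 and Q = 16: ½·(16 − 8)·(67 − 63) = 16.

DWL = 16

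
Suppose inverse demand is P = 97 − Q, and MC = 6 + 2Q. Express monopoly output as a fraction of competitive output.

The monopolist equates marginal revenue to marginal cost: 97 − 2Q = 6 + 2Q, so Q = 22.75. From demand, P = 74.25.
Competitive equilibrium sets price equal to marginal cost: 97 − Q = 6 + 2Q, so Q = 91/3 and P = 200/3.
Ratio Q_m/Q_c = 22.75/(91/3) = 0.75.

Q_m/Q_c = 0.75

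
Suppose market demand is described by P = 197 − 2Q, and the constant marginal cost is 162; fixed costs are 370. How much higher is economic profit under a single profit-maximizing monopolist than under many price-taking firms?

π rises by 153.125

Competitive firms price at marginal cost: P = 162, giving Q = 17.5.
Profit = (162 − 162)·17.5 − 370 = −370.
Monopoly sets MR = MC: 197 − 4Q = 162 ⇒ Q = 8.75, P = 197 − 2·8.75 = 179.5.
Profit = (179.5 − 162)·8.75 − 370 = −216.875.
Change in economic profit: −216.875 − −370 = 153.125.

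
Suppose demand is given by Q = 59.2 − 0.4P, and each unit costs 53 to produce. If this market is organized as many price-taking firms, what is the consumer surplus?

Inverting demand: P = 148 − 2.5Q.
Under competition P = MC = 53, so Q = (148 − 53)/2.5 = 38.
CS = ½·(148 − 53)·38 = 1805.

CS = 1805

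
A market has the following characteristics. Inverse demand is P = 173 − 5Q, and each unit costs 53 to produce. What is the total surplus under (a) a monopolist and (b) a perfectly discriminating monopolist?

The monopolist equates marginal revenue to marginal cost: 173 − 10Q = 53, so Q = 12. From demand, P = 113.
CS = ½·(173 − 113)·12 = 360; PS = (113 − 53)·12 = 720; TS = 1080.
A perfectly discriminating monopolist sells every unit with P(Q) ≥ MC(Q), so output equals the competitive quantity Q = 24. Each buyer pays their reservation price, so CS = 0 and the firm captures all surplus.
TS = 1440 (equal to competitive TS).

Monopoly: TS = 1080; Perfect PD: TS = 1440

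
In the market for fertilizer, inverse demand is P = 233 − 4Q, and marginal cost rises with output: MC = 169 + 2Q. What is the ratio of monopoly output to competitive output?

Monopoly sets MR = MC: 233 − 8Q = 169 + 2Q ⇒ Q = 6.4, P = 233 − 4·6.4 = 207.4.
Under competition P = MC: 233 − 4Q = 169 + 2Q ⇒ Q = 32/3, P = 571/3.
Ratio Q_m/Q_c = 6.4/(32/3) = 0.6.

Q_m/Q_c = 0.6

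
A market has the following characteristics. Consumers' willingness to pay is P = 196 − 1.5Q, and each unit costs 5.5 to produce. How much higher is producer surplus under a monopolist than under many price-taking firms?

Producer surplus rises by 6048.375

Under competition P = MC = 5.5, so Q = (196 − 5.5)/1.5 = 127.
PS = (5.5 − 5.5)·127 = 0.
The monopolist equates marginal revenue to marginal cost: 196 − 3Q = 5.5, so Q = 63.5. From demand, P = 100.75.
PS = (100.75 − 5.5)·63.5 = 6048.375.
Change in producer surplus: 6048.375 − 0 = 6048.375.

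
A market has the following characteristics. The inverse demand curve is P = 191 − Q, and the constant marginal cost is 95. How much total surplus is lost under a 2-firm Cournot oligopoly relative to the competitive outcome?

Perfect competition: P = MC = 95, so 191 − Q = 95 and Q = 96.
In a 2-firm Cournot equilibrium, symmetry and the first-order condition give q = (191 − 95)/(3) = 32. So Q = 64 and P = 127.
DWL is the triangle between Q = 64 and Q = 96: ½·(96 − 64)·(127 − 95) = 512.

DWL = 512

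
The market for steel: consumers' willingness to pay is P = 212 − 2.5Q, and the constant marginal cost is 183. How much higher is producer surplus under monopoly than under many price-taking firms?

Under competition P = MC = 183, so Q = (212 − 183)/2.5 = 11.6.
PS = (183 − 183)·11.6 = 0.
Monopoly sets MR = MC: 212 − 5Q = 183 ⇒ Q = 5.8, P = 212 − 2.5·5.8 = 197.5.
PS = (197.5 − 183)·5.8 = 84.1.
Change in producer surplus: 84.1 − 0 = 84.1.

PS rises by 84.1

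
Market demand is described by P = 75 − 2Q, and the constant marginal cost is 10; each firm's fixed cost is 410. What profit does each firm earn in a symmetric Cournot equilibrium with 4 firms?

Cournot with 4 identical firms: the symmetric best-response condition is 75 − 10q = 10. Each firm produces q = 6.5, total output Q = 26, price P = 23.
Each firm's profit = (23 − 10)·6.5 − 410 = −325.5.

π_i = −325.5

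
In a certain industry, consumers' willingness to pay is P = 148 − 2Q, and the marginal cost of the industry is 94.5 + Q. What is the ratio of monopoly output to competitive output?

Monopoly sets MR = MC: 148 − 4Q = 94.5 + Q ⇒ Q = 10.7, P = 148 − 2·10.7 = 126.6.
Competitive equilibrium sets price equal to marginal cost: 148 − 2Q = 94.5 + Q, so Q = 107/6 and P = 337/3.
Ratio Q_m/Q_c = 10.7/(107/6) = 0.6.

Q_m/Q_c = 0.6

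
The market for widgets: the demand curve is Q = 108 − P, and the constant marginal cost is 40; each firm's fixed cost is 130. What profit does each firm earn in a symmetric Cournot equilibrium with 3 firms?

Inverting demand: P = 108 − Q.
With 3 symmetric Cournot firms, each firm's FOC gives 108 − 4q = 40, so q = 17, Q = 3·17 = 51, and P = 57.
Each firm's profit = (57 − 40)·17 − 130 = 159.

π_i = 159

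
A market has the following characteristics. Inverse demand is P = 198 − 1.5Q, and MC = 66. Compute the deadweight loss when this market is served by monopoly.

Under competition P = MC = 66, so Q = (198 − 66)/1.5 = 88.
Monopoly sets MR = MC: 198 − 3Q = 66 ⇒ Q = 44, P = 198 − 1.5·44 = 132.
DWL is the triangle between Q = 44 and Q = 88: ½·(88 − 44)·(132 − 66) = 1452.

DWL = 1452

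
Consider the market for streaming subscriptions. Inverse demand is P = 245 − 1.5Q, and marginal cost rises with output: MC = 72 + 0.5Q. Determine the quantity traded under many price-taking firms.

Competitive equilibrium sets price equal to marginal cost: 245 − 1.5Q = 72 + 0.5Q, so Q = 86.5 and P = 115.25.

Q = 86.5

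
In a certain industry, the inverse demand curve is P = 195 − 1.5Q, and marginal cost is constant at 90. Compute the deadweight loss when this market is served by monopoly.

DWL = 918.75

Under competition P = MC = 90, so Q = (195 − 90)/1.5 = 70.
The monopolist equates marginal revenue to marginal cost: 195 − 3Q = 90, so Q = 35. From demand, P = 142.5.
DWL is the triangle between Q = 35 and Q = 70: ½·(70 − 35)·(142.5 − 90) = 918.75.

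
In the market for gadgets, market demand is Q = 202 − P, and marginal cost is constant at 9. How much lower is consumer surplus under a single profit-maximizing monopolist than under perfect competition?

Consumer surplus falls by 13968.375

Inverting demand: P = 202 − Q.
Competitive firms price at marginal cost: P = 9, giving Q = 193.
CS = ½·(202 − 9)·193 = 18624.5.
A monopolist chooses Q where MR = MC. MR = 202 − 2Q; setting this equal to 9 gives Q = 96.5 and P = 105.5.
CS = ½·(202 − 105.5)·96.5 = 4656.125.
Change in consumer surplus: 4656.125 − 18624.5 = −13968.375.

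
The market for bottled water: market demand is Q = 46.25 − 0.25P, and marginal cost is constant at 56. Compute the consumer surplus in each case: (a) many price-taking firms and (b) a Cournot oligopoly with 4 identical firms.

Inverting demand: P = 185 − 4Q.
Perfect competition: P = MC = 56, so 185 − 4Q = 56 and Q = 32.25.
CS = ½·(185 − 56)·32.25 = 2080.125.
With 4 symmetric Cournot firms, each firm's FOC gives 185 − 20q = 56, so q = 6.45, Q = 4·6.45 = 25.8, and P = 81.8.
CS = ½·(185 − 81.8)·25.8 = 1331.28.

Competition: CS = 2080.125; Cournot: CS = 1331.28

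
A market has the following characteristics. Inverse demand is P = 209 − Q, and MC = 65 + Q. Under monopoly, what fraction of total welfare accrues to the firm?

PS/TS = 0.75

A monopolist chooses Q where MR = MC. MR = 209 − 2Q; setting this equal to 65 + Q gives Q = 48 and P = 161.
CS = ½·(209 − 161)·48 = 1152.
PS = P·Q − VC(Q) = 161·48 − (65·48 + ½·1·48²) = 3456.
Share captured = PS/TS = 3456/4608 = 0.75.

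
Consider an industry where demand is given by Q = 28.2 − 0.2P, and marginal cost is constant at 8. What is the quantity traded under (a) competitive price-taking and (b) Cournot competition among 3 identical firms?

Inverting demand: P = 141 − 5Q.
Competitive firms price at marginal cost: P = 8, giving Q = 26.6.
In a 3-firm Cournot equilibrium, symmetry and the first-order condition give q = (141 − 8)/(20) = 6.65. So Q = 19.95 and P = 41.25.

Competition: Q = 26.6; Cournot: Q = 19.95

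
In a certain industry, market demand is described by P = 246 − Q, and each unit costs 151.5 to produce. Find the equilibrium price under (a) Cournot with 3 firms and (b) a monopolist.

In a 3-firm Cournot equilibrium, symmetry and the first-order condition give q = (246 − 151.5)/(4) = 23.625. So Q = 70.875 and P = 175.125.
Monopoly sets MR = MC: 246 − 2Q = 151.5 ⇒ Q = 47.25, P = 246 − 47.25 = 198.75.

Cournot: P = 175.125; Monopoly: P = 198.75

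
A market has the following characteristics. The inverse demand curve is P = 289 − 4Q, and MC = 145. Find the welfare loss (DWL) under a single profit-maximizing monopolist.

Perfect competition: P = MC = 145, so 289 − 4Q = 145 and Q = 36.
Monopoly sets MR = MC: 289 − 8Q = 145 ⇒ Q = 18, P = 289 − 4·18 = 217.
DWL is the triangle between Q = 18 and Q = 36: ½·(36 − 18)·(217 − 145) = 648.

DWL = 648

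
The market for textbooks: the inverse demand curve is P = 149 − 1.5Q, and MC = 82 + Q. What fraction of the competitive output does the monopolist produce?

Q_m/Q_c = 0.625

The monopolist equates marginal revenue to marginal cost: 149 − 3Q = 82 + Q, so Q = 16.75. From demand, P = 123.875.
Under competition P = MC: 149 − 1.5Q = 82 + Q ⇒ Q = 26.8, P = 108.8.
Ratio Q_m/Q_c = 16.75/26.8 = 0.625.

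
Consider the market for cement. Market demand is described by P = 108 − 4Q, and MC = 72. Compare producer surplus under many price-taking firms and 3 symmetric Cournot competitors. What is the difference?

PS rises by 60.75

Competitive firms price at marginal cost: P = 72, giving Q = 9.
PS = (72 − 72)·9 = 0.
In a 3-firm Cournot equilibrium, symmetry and the first-order condition give q = (108 − 72)/(16) = 2.25. So Q = 6.75 and P = 81.
PS = (81 − 72)·6.75 = 60.75.
Change in producer surplus: 60.75 − 0 = 60.75.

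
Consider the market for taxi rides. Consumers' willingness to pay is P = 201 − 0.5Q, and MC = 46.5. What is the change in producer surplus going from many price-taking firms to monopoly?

Under competition P = MC = 46.5, so Q = (201 − 46.5)/0.5 = 309.
PS = (46.5 − 46.5)·309 = 0.
Monopoly sets MR = MC: 201 − Q = 46.5 ⇒ Q = 154.5, P = 201 − 0.5·154.5 = 123.75.
PS = (123.75 − 46.5)·154.5 = 11935.125.
Change in producer surplus: 11935.125 − 0 = 11935.125.

PS rises by 11935.125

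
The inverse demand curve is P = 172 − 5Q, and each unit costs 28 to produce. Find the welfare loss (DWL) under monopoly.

DWL = 518.4

Perfect competition: P = MC = 28, so 172 − 5Q = 28 and Q = 28.8.
A monopolist chooses Q where MR = MC. MR = 172 − 10Q; setting this equal to 28 gives Q = 14.4 and P = 100.
DWL is the triangle between Q = 14.4 and Q = 28.8: ½·(28.8 − 14.4)·(100 − 28) = 518.4.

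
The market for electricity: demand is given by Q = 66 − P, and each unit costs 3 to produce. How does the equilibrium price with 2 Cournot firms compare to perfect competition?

Cournot: P = 24; Competition: P = 3

Inverting demand: P = 66 − Q.
Cournot with 2 identical firms: the symmetric best-response condition is 66 − 3q = 3. Each firm produces q = 21, total output Q = 42, price P = 24.
Competitive firms price at marginal cost: P = 3, giving Q = 63.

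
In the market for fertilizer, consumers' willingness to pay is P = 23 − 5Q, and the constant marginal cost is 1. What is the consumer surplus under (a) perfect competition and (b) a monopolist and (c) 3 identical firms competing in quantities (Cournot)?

Perfect competition: P = MC = 1, so 23 − 5Q = 1 and Q = 4.4.
CS = ½·(23 − 1)·4.4 = 48.4.
The monopolist equates marginal revenue to marginal cost: 23 − 10Q = 1, so Q = 2.2. From demand, P = 12.
CS = ½·(23 − 12)·2.2 = 12.1.
Cournot with 3 identical firms: the symmetric best-response condition is 23 − 20q = 1. Each firm produces q = 1.1, total output Q = 3.3, price P = 6.5.
CS = ½·(23 − 6.5)·3.3 = 27.225.

Competition: CS = 48.4; Monopoly: CS = 12.1; Cournot: CS = 27.225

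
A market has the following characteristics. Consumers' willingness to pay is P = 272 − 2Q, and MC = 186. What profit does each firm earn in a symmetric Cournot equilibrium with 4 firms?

With 4 symmetric Cournot firms, each firm's FOC gives 272 − 10q = 186, so q = 8.6, Q = 4·8.6 = 34.4, and P = 203.2.
Each firm's profit = (203.2 − 186)·8.6 = 147.92.

π_i = 147.92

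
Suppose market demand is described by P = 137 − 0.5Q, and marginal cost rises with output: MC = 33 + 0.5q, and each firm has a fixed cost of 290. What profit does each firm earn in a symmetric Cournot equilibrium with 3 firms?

In a 3-firm Cournot equilibrium, symmetry and the first-order condition give q = (137 − 33)/(2.5) = 41.6. So Q = 124.8 and P = 74.6.
Each firm's profit = 74.6·41.6 − (33·41.6 + ½·0.5·41.6²) − 290 = 1007.92.

π_i = 1007.92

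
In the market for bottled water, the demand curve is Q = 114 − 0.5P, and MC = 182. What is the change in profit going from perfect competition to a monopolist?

Inverting demand: P = 228 − 2Q.
Competitive firms price at marginal cost: P = 182, giving Q = 23.
Profit = (182 − 182)·23 = 0.
Monopoly sets MR = MC: 228 − 4Q = 182 ⇒ Q = 11.5, P = 228 − 2·11.5 = 205.
Profit = (205 − 182)·11.5 = 264.5.
Change in profit: 264.5 − 0 = 264.5.

π rises by 264.5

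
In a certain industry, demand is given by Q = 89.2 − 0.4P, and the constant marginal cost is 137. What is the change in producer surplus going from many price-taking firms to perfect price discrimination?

Producer surplus rises by 1479.2

Inverting demand: P = 223 − 2.5Q.
Perfect competition: P = MC = 137, so 223 − 2.5Q = 137 and Q = 34.4.
PS = (137 − 137)·34.4 = 0.
With perfect price discrimination, output is the efficient level Q = 34.4 (where demand meets MC), but every buyer pays their willingness to pay: CS = 0 and PS = total surplus.
PS = ½·(223 − 137)·34.4 = 1479.2.
Change in producer surplus: 1479.2 − 0 = 1479.2.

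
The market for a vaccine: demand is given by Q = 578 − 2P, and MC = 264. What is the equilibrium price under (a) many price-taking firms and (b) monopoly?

Inverting demand: P = 289 − 0.5Q.
Competitive firms price at marginal cost: P = 264, giving Q = 50.
Monopoly sets MR = MC: 289 − Q = 264 ⇒ Q = 25, P = 289 − 0.5·25 = 276.5.

Competition: P = 264; Monopoly: P = 276.5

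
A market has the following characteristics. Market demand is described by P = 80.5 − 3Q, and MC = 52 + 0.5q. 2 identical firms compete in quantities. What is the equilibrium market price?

With 2 symmetric Cournot firms, each firm's FOC gives 80.5 − 9q = 52 + 0.5q, so q = 3, Q = 2·3 = 6, and P = 62.5.

P = 62.5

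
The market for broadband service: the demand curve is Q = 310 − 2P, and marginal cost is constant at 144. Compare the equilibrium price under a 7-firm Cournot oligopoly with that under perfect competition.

Cournot: P = 145.375; Competition: P = 144

Inverting demand: P = 155 − 0.5Q.
Cournot with 7 identical firms: the symmetric best-response condition is 155 − 4q = 144. Each firm produces q = 2.75, total output Q = 19.25, price P = 145.375.
Perfect competition: P = MC = 144, so 155 − 0.5Q = 144 and Q = 22.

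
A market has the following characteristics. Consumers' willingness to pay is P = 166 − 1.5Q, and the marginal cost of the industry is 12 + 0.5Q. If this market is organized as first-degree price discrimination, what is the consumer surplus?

CS = 0

Under first-degree price discrimination the firm charges each unit its demand price and produces up to where P = MC, i.e. Q = 77. Consumer surplus is zero; producer surplus equals total surplus.
CS = 0.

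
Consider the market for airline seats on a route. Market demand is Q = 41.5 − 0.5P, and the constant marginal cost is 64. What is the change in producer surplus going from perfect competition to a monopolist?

Inverting demand: P = 83 − 2Q.
Under competition P = MC = 64, so Q = (83 − 64)/2 = 9.5.
PS = (64 − 64)·9.5 = 0.
The monopolist equates marginal revenue to marginal cost: 83 − 4Q = 64, so Q = 4.75. From demand, P = 73.5.
PS = (73.5 − 64)·4.75 = 45.125.
Change in producer surplus: 45.125 − 0 = 45.125.

Producer surplus rises by 45.125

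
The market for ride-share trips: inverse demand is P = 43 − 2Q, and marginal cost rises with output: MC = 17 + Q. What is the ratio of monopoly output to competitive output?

Q_m/Q_c = 0.6

The monopolist equates marginal revenue to marginal cost: 43 − 4Q = 17 + Q, so Q = 5.2. From demand, P = 32.6.
Competitive equilibrium sets price equal to marginal cost: 43 − 2Q = 17 + Q, so Q = 26/3 and P = 77/3.
Ratio Q_m/Q_c = 5.2/(26/3) = 0.6.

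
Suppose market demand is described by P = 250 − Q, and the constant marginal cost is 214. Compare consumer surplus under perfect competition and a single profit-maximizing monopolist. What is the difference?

Competitive firms price at marginal cost: P = 214, giving Q = 36.
CS = ½·(250 − 214)·36 = 648.
Monopoly sets MR = MC: 250 − 2Q = 214 ⇒ Q = 18, P = 250 − 18 = 232.
CS = ½·(250 − 232)·18 = 162.
Change in consumer surplus: 162 − 648 = −486.

CS falls by 486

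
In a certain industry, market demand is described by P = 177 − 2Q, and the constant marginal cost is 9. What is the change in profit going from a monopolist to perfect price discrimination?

A monopolist chooses Q where MR = MC. MR = 177 − 4Q; setting this equal to 9 gives Q = 42 and P = 93.
Profit = (93 − 9)·42 = 3528.
Under first-degree price discrimination the firm charges each unit its demand price and produces up to where P = MC, i.e. Q = 84. Consumer surplus is zero; producer surplus equals total surplus.
PS equals the full surplus area, 7056. Profit = 7056 = 7056.
Change in profit: 7056 − 3528 = 3528.

π rises by 3528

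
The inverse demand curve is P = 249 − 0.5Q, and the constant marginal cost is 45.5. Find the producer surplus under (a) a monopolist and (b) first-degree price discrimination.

Monopoly: PS = 20706.125; Perfect PD: PS = 41412.25

The monopolist equates marginal revenue to marginal cost: 249 − Q = 45.5, so Q = 203.5. From demand, P = 147.25.
PS = (147.25 − 45.5)·203.5 = 20706.125.
Under first-degree price discrimination the firm charges each unit its demand price and produces up to where P = MC, i.e. Q = 407. Consumer surplus is zero; producer surplus equals total surplus.
PS = ½·(249 − 45.5)·407 = 41412.25.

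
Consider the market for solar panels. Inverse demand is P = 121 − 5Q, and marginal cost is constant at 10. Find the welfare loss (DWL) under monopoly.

DWL = 308.025

Under competition P = MC = 10, so Q = (121 − 10)/5 = 22.2.
A monopolist chooses Q where MR = MC. MR = 121 − 10Q; setting this equal to 10 gives Q = 11.1 and P = 65.5.
DWL is the triangle between Q = 11.1 and Q = 22.2: ½·(22.2 − 11.1)·(65.5 − 10) = 308.025.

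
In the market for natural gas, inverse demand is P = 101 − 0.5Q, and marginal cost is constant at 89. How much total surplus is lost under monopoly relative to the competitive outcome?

Under competition P = MC = 89, so Q = (101 − 89)/0.5 = 24.
The monopolist equates marginal revenue to marginal cost: 101 − Q = 89, so Q = 12. From demand, P = 95.
DWL is the triangle between Q = 12 and Q = 24: ½·(24 − 12)·(95 − 89) = 36.

DWL = 36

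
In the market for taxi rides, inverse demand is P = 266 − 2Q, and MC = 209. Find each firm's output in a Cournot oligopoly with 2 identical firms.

q_i = 9.5

With 2 symmetric Cournot firms, each firm's FOC gives 266 − 6q = 209, so q = 9.5, Q = 2·9.5 = 19, and P = 228.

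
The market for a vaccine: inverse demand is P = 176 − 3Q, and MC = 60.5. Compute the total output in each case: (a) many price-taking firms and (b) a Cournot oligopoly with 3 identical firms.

Perfect competition: P = MC = 60.5, so 176 − 3Q = 60.5 and Q = 38.5.
In a 3-firm Cournot equilibrium, symmetry and the first-order condition give q = (176 − 60.5)/(12) = 9.625. So Q = 28.875 and P = 89.375.

Competition: Q = 38.5; Cournot: Q = 28.875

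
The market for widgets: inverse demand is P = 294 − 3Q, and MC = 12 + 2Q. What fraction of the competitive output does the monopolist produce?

A monopolist chooses Q where MR = MC. MR = 294 − 6Q; setting this equal to 12 + 2Q gives Q = 35.25 and P = 188.25.
Competitive equilibrium sets price equal to marginal cost: 294 − 3Q = 12 + 2Q, so Q = 56.4 and P = 124.8.
Ratio Q_m/Q_c = 35.25/56.4 = 0.625.

Q_m/Q_c = 0.625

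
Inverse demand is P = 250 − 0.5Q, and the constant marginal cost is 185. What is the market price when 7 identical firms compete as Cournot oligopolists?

P = 193.125

With 7 symmetric Cournot firms, each firm's FOC gives 250 − 4q = 185, so q = 16.25, Q = 7·16.25 = 113.75, and P = 193.125.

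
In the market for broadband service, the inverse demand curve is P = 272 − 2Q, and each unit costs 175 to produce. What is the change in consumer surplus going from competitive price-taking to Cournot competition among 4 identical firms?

Consumer surplus falls by 846.81

Under competition P = MC = 175, so Q = (272 − 175)/2 = 48.5.
CS = ½·(272 − 175)·48.5 = 2352.25.
With 4 symmetric Cournot firms, each firm's FOC gives 272 − 10q = 175, so q = 9.7, Q = 4·9.7 = 38.8, and P = 194.4.
CS = ½·(272 − 194.4)·38.8 = 1505.44.
Change in consumer surplus: 1505.44 − 2352.25 = −846.81.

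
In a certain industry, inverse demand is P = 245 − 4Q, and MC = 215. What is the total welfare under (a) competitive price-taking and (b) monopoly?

Under competition P = MC = 215, so Q = (245 − 215)/4 = 7.5.
CS = ½·(245 − 215)·7.5 = 112.5; PS = (215 − 215)·7.5 = 0; TS = 112.5.
The monopolist equates marginal revenue to marginal cost: 245 − 8Q = 215, so Q = 3.75. From demand, P = 230.
CS = ½·(245 − 230)·3.75 = 28.125; PS = (230 − 215)·3.75 = 56.25; TS = 84.375.

Competition: TS = 112.5; Monopoly: TS = 84.375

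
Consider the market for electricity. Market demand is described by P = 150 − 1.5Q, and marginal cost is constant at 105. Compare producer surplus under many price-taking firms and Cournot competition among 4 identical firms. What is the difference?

Under competition P = MC = 105, so Q = (150 − 105)/1.5 = 30.
PS = (105 − 105)·30 = 0.
With 4 symmetric Cournot firms, each firm's FOC gives 150 − 7.5q = 105, so q = 6, Q = 4·6 = 24, and P = 114.
PS = (114 − 105)·24 = 216.
Change in producer surplus: 216 − 0 = 216.

Producer surplus rises by 216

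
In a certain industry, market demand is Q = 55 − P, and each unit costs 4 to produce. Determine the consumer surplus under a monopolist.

CS = 325.125

Inverting demand: P = 55 − Q.
Monopoly sets MR = MC: 55 − 2Q = 4 ⇒ Q = 25.5, P = 55 − 25.5 = 29.5.
CS = ½·(55 − 29.5)·25.5 = 325.125.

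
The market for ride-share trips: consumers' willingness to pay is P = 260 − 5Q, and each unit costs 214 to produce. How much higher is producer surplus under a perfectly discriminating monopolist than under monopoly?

Monopoly sets MR = MC: 260 − 10Q = 214 ⇒ Q = 4.6, P = 260 − 5·4.6 = 237.
PS = (237 − 214)·4.6 = 105.8.
A perfectly discriminating monopolist sells every unit with P(Q) ≥ MC(Q), so output equals the competitive quantity Q = 9.2. Each buyer pays their reservation price, so CS = 0 and the firm captures all surplus.
PS = ½·(260 − 214)·9.2 = 211.6.
Change in producer surplus: 211.6 − 105.8 = 105.8.

Producer surplus rises by 105.8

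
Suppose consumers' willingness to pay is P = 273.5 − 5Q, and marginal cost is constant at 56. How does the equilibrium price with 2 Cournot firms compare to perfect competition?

Cournot with 2 identical firms: the symmetric best-response condition is 273.5 − 15q = 56. Each firm produces q = 14.5, total output Q = 29, price P = 128.5.
Under competition P = MC = 56, so Q = (273.5 − 56)/5 = 43.5.

Cournot: P = 128.5; Competition: P = 56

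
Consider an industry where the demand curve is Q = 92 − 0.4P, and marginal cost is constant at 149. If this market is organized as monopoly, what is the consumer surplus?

CS = 328.05

Inverting demand: P = 230 − 2.5Q.
Monopoly sets MR = MC: 230 − 5Q = 149 ⇒ Q = 16.2, P = 230 − 2.5·16.2 = 189.5.
CS = ½·(230 − 189.5)·16.2 = 328.05.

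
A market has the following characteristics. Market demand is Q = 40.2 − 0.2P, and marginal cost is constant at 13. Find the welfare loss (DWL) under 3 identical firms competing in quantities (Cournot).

DWL = 220.9

Inverting demand: P = 201 − 5Q.
Under competition P = MC = 13, so Q = (201 − 13)/5 = 37.6.
Cournot with 3 identical firms: the symmetric best-response condition is 201 − 20q = 13. Each firm produces q = 9.4, total output Q = 28.2, price P = 60.
DWL is the triangle between Q = 28.2 and Q = 37.6: ½·(37.6 − 28.2)·(60 − 13) = 220.9.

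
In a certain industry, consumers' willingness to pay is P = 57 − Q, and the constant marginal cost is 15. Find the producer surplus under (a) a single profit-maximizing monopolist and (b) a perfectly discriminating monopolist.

The monopolist equates marginal revenue to marginal cost: 57 − 2Q = 15, so Q = 21. From demand, P = 36.
PS = (36 − 15)·21 = 441.
With perfect price discrimination, output is the efficient level Q = 42 (where demand meets MC), but every buyer pays their willingness to pay: CS = 0 and PS = total surplus.
PS = ½·(57 − 15)·42 = 882.

Monopoly: PS = 441; Perfect PD: PS = 882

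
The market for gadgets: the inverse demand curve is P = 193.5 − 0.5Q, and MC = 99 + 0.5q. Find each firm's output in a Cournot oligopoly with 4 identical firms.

q_i = 31.5

Cournot with 4 identical firms: the symmetric best-response condition is 193.5 − 2.5q = 99 + 0.5q. Each firm produces q = 31.5, total output Q = 126, price P = 130.5.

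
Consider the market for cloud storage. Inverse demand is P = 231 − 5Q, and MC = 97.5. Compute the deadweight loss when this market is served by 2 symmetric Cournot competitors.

DWL = 198.025

Competitive firms price at marginal cost: P = 97.5, giving Q = 26.7.
With 2 symmetric Cournot firms, each firm's FOC gives 231 − 15q = 97.5, so q = 8.9, Q = 2·8.9 = 17.8, and P = 142.
DWL is the triangle between Q = 17.8 and Q = 26.7: ½·(26.7 − 17.8)·(142 − 97.5) = 198.025.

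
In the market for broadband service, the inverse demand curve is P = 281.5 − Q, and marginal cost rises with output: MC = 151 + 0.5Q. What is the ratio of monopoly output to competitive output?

Q_m/Q_c = 0.6

The monopolist equates marginal revenue to marginal cost: 281.5 − 2Q = 151 + 0.5Q, so Q = 52.2. From demand, P = 229.3.
Competitive equilibrium sets price equal to marginal cost: 281.5 − Q = 151 + 0.5Q, so Q = 87 and P = 194.5.
Ratio Q_m/Q_c = 52.2/87 = 0.6.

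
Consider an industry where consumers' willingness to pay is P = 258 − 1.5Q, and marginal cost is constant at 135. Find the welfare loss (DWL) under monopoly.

DWL = 1260.75

Under competition P = MC = 135, so Q = (258 − 135)/1.5 = 82.
A monopolist chooses Q where MR = MC. MR = 258 − 3Q; setting this equal to 135 gives Q = 41 and P = 196.5.
DWL is the triangle between Q = 41 and Q = 82: ½·(82 − 41)·(196.5 − 135) = 1260.75.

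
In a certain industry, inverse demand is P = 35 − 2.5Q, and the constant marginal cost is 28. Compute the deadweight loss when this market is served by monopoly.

DWL = 2.45

Perfect competition: P = MC = 28, so 35 − 2.5Q = 28 and Q = 2.8.
A monopolist chooses Q where MR = MC. MR = 35 − 5Q; setting this equal to 28 gives Q = 1.4 and P = 31.5.
DWL is the triangle between Q = 1.4 and Q = 2.8: ½·(2.8 − 1.4)·(31.5 − 28) = 2.45.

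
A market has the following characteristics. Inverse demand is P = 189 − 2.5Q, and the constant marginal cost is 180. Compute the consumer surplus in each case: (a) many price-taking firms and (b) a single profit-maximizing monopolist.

Competition: CS = 16.2; Monopoly: CS = 4.05

Perfect competition: P = MC = 180, so 189 − 2.5Q = 180 and Q = 3.6.
CS = ½·(189 − 180)·3.6 = 16.2.
Monopoly sets MR = MC: 189 − 5Q = 180 ⇒ Q = 1.8, P = 189 − 2.5·1.8 = 184.5.
CS = ½·(189 − 184.5)·1.8 = 4.05.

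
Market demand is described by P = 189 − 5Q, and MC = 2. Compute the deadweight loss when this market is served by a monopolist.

DWL = 874.225

Under competition P = MC = 2, so Q = (189 − 2)/5 = 37.4.
Monopoly sets MR = MC: 189 − 10Q = 2 ⇒ Q = 18.7, P = 189 − 5·18.7 = 95.5.
DWL is the triangle between Q = 18.7 and Q = 37.4: ½·(37.4 − 18.7)·(95.5 − 2) = 874.225.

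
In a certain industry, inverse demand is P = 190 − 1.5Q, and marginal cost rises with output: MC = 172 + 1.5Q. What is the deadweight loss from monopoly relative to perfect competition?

Under competition P = MC: 190 − 1.5Q = 172 + 1.5Q ⇒ Q = 6, P = 181.
A monopolist chooses Q where MR = MC. MR = 190 − 3Q; setting this equal to 172 + 1.5Q gives Q = 4 and P = 184.
CS = ½·(190 − 181)·6 = 27; PS = (181·6 − 172·6 − ½·1.5·6²) = 27; TS = 54.
CS = ½·(190 − 184)·4 = 12; PS = (184·4 − 172·4 − ½·1.5·4²) = 36; TS = 48.
DWL = 54 − 48 = 6.

DWL = 6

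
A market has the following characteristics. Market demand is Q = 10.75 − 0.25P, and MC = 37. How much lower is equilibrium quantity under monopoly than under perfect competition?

Equilibrium quantity falls by 0.75

Inverting demand: P = 43 − 4Q.
Perfect competition: P = MC = 37, so 43 − 4Q = 37 and Q = 1.5.
A monopolist chooses Q where MR = MC. MR = 43 − 8Q; setting this equal to 37 gives Q = 0.75 and P = 40.
Change in equilibrium quantity: 0.75 − 1.5 = −0.75.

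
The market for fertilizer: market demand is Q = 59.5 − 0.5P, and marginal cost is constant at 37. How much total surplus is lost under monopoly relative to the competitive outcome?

DWL = 420.25

Inverting demand: P = 119 − 2Q.
Perfect competition: P = MC = 37, so 119 − 2Q = 37 and Q = 41.
Monopoly sets MR = MC: 119 − 4Q = 37 ⇒ Q = 20.5, P = 119 − 2·20.5 = 78.
DWL is the triangle between Q = 20.5 and Q = 41: ½·(41 − 20.5)·(78 − 37) = 420.25.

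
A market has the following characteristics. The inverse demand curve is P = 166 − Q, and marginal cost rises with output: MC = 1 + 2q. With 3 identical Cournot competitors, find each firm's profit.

In a 3-firm Cournot equilibrium, symmetry and the first-order condition give q = (166 − 1)/(6) = 27.5. So Q = 82.5 and P = 83.5.
Each firm's profit = 83.5·27.5 − (1·27.5 + ½·2·27.5²) = 1512.5.

π_i = 1512.5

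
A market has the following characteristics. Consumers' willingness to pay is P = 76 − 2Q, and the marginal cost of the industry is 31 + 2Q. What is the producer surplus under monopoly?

The monopolist equates marginal revenue to marginal cost: 76 − 4Q = 31 + 2Q, so Q = 7.5. From demand, P = 61.
PS = P·Q − VC(Q) = 61·7.5 − (31·7.5 + ½·2·7.5²) = 168.75.

PS = 168.75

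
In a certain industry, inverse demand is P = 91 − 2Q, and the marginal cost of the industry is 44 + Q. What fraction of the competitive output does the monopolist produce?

A monopolist chooses Q where MR = MC. MR = 91 − 4Q; setting this equal to 44 + Q gives Q = 9.4 and P = 72.2.
Competitive equilibrium sets price equal to marginal cost: 91 − 2Q = 44 + Q, so Q = 47/3 and P = 179/3.
Ratio Q_m/Q_c = 9.4/(47/3) = 0.6.

Q_m/Q_c = 0.6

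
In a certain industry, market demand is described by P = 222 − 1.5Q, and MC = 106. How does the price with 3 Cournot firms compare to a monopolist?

In a 3-firm Cournot equilibrium, symmetry and the first-order condition give q = (222 − 106)/(6) = 58/3. So Q = 58 and P = 135.
The monopolist equates marginal revenue to marginal cost: 222 − 3Q = 106, so Q = 116/3. From demand, P = 164.

Cournot: P = 135; Monopoly: P = 164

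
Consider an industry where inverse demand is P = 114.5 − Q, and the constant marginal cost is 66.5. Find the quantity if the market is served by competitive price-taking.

Q = 48

Under competition P = MC = 66.5, so Q = (114.5 − 66.5)/1 = 48.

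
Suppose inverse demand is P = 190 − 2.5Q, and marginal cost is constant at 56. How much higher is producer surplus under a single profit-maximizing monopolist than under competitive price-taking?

Producer surplus rises by 1795.6

Perfect competition: P = MC = 56, so 190 − 2.5Q = 56 and Q = 53.6.
PS = (56 − 56)·53.6 = 0.
A monopolist chooses Q where MR = MC. MR = 190 − 5Q; setting this equal to 56 gives Q = 26.8 and P = 123.
PS = (123 − 56)·26.8 = 1795.6.
Change in producer surplus: 1795.6 − 0 = 1795.6.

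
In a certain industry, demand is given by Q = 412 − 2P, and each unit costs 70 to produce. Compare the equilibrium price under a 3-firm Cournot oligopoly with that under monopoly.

Cournot: P = 104; Monopoly: P = 138

Inverting demand: P = 206 − 0.5Q.
Cournot with 3 identical firms: the symmetric best-response condition is 206 − 2q = 70. Each firm produces q = 68, total output Q = 204, price P = 104.
Monopoly sets MR = MC: 206 − Q = 70 ⇒ Q = 136, P = 206 − 0.5·136 = 138.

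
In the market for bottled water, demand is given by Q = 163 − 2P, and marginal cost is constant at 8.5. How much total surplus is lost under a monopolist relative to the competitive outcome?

Inverting demand: P = 81.5 − 0.5Q.
Competitive firms price at marginal cost: P = 8.5, giving Q = 146.
A monopolist chooses Q where MR = MC. MR = 81.5 − Q; setting this equal to 8.5 gives Q = 73 and P = 45.
DWL is the triangle between Q = 73 and Q = 146: ½·(146 − 73)·(45 − 8.5) = 1332.25.

DWL = 1332.25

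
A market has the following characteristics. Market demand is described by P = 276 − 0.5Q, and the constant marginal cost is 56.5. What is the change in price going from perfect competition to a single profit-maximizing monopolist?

Under competition P = MC = 56.5, so Q = (276 − 56.5)/0.5 = 439.
A monopolist chooses Q where MR = MC. MR = 276 − Q; setting this equal to 56.5 gives Q = 219.5 and P = 166.25.
Change in price: 166.25 − 56.5 = 109.75.

Price rises by 109.75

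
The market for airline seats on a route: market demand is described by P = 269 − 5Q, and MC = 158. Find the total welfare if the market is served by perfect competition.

TS = 1232.1

Perfect competition: P = MC = 158, so 269 − 5Q = 158 and Q = 22.2.
CS = ½·(269 − 158)·22.2 = 1232.1; PS = (158 − 158)·22.2 = 0; TS = 1232.1.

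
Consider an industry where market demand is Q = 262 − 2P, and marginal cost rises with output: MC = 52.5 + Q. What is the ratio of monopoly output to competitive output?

Q_m/Q_c = 0.75

Inverting demand: P = 131 − 0.5Q.
Monopoly sets MR = MC: 131 − Q = 52.5 + Q ⇒ Q = 39.25, P = 131 − 0.5·39.25 = 111.375.
Under competition P = MC: 131 − 0.5Q = 52.5 + Q ⇒ Q = 157/3, P = 629/6.
Ratio Q_m/Q_c = 39.25/(157/3) = 0.75.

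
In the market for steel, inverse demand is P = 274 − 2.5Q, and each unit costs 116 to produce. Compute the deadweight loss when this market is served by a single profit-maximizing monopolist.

Competitive firms price at marginal cost: P = 116, giving Q = 63.2.
A monopolist chooses Q where MR = MC. MR = 274 − 5Q; setting this equal to 116 gives Q = 31.6 and P = 195.
DWL is the triangle between Q = 31.6 and Q = 63.2: ½·(63.2 − 31.6)·(195 − 116) = 1248.2.

DWL = 1248.2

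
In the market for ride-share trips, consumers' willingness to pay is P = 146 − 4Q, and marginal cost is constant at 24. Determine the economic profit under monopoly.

Profit = 930.25

A monopolist chooses Q where MR = MC. MR = 146 − 8Q; setting this equal to 24 gives Q = 15.25 and P = 85.
Profit = (85 − 24)·15.25 = 930.25.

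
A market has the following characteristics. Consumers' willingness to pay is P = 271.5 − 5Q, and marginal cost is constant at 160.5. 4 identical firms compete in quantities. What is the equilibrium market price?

In a 4-firm Cournot equilibrium, symmetry and the first-order condition give q = (271.5 − 160.5)/(25) = 4.44. So Q = 17.76 and P = 182.7.

P = 182.7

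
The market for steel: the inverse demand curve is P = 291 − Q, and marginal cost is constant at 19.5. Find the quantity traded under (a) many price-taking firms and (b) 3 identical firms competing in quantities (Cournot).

Competition: Q = 271.5; Cournot: Q = 203.625

Perfect competition: P = MC = 19.5, so 291 − Q = 19.5 and Q = 271.5.
With 3 symmetric Cournot firms, each firm's FOC gives 291 − 4q = 19.5, so q = 67.875, Q = 3·67.875 = 203.625, and P = 87.375.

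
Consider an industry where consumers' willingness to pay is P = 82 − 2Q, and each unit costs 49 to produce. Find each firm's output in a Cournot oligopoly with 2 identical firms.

With 2 symmetric Cournot firms, each firm's FOC gives 82 − 6q = 49, so q = 5.5, Q = 2·5.5 = 11, and P = 60.

q_i = 5.5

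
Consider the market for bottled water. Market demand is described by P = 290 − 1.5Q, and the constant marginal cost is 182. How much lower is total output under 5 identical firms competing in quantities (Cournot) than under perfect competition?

Q falls by 12

Under competition P = MC = 182, so Q = (290 − 182)/1.5 = 72.
In a 5-firm Cournot equilibrium, symmetry and the first-order condition give q = (290 − 182)/(9) = 12. So Q = 60 and P = 200.
Change in total output: 60 − 72 = −12.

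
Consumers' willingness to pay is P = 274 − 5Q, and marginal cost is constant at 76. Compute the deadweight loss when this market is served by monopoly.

Competitive firms price at marginal cost: P = 76, giving Q = 39.6.
The monopolist equates marginal revenue to marginal cost: 274 − 10Q = 76, so Q = 19.8. From demand, P = 175.
DWL is the triangle between Q = 19.8 and Q = 39.6: ½·(39.6 − 19.8)·(175 − 76) = 980.1.

DWL = 980.1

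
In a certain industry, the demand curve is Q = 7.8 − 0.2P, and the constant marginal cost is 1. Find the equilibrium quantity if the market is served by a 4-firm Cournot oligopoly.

Q = 6.08

Inverting demand: P = 39 − 5Q.
In a 4-firm Cournot equilibrium, symmetry and the first-order condition give q = (39 − 1)/(25) = 1.52. So Q = 6.08 and P = 8.6.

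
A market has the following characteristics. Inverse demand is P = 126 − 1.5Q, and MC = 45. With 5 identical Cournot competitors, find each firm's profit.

π_i = 121.5

Cournot with 5 identical firms: the symmetric best-response condition is 126 − 9q = 45. Each firm produces q = 9, total output Q = 45, price P = 58.5.
Each firm's profit = (58.5 − 45)·9 = 121.5.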